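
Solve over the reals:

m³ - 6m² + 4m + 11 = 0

Possible rational roots are divisors of 11. Testing m = -1 gives 0, so (m + 1) is a factor.
Divide: m³ - 6m² + 4m + 11 = (m + 1)(m² - 7m + 11).
Apply the quadratic formula to m² - 7m + 11 = 0: m = (7 ± √5)/2, i.e. m ≈ 4.618 or m ≈ 2.382.

m = -1 or m = 2.382 or m = 4.618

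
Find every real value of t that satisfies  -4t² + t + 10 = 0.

t = -1.4611 or t = 1.7111

Discriminant: (1)² − 4·(-4)·10 = 161.
Quadratic formula: t = (-1 ± √161) / (-8).
So t = 1/8 - √(161)/8 ≈ -1.4611 or t = 1/8 + √(161)/8 ≈ 1.7111.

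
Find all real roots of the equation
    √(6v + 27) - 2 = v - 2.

Isolate the radical: √(6v + 27) = v.
Square both sides: 6v + 27 = (v)².
Expand and rearrange: v² - 6v - 27 = 0.
Solving gives v = 9 or v = -3.
Check each candidate in the original equation:
  v = 9: √(81) = 9, while v = 9 — valid.
  v = -3: √(9) = 3, while v = -3 — extraneous.

v = 9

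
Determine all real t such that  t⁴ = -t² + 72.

t = -2.8284 or t = 2.8284

Let u = t². The equation becomes u² + u - 72 = 0.
Factor: (u + 9)(u - 8) = 0, so u = -9 or u = 8.
t² = -9 < 0 has no real solution.
t² = 8 gives t = ±2·√(2) ≈ ±2.8284.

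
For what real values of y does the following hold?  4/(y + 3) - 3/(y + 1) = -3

y = -4 or y = -0.3333

Multiply both sides by (y + 3)(y + 1):
4(y + 1) - 3(y + 3) = -3(y + 3)(y + 1).
Expand and collect terms: -3y^2 - 13y - 4 = 0.
Factor or apply the quadratic formula: y = -4 or y = -0.3333.
Neither value makes a denominator zero (y != -3, y != -1), so both are valid.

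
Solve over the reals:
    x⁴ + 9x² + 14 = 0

Let u = x². The equation becomes u² + 9u + 14 = 0.
Factor: (u + 7)(u + 2) = 0, so u = -7 or u = -2.
x² = -7 < 0 has no real solution.
x² = -2 < 0 has no real solution.

No real solutions.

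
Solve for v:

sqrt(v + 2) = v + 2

Square both sides: v + 2 = (v + 2)^2.
Expand and rearrange: v^2 + 3v + 2 = 0.
Solving gives v = -1 or v = -2.
Check each candidate in the original equation:
  v = -1: sqrt(1) = 1, while v + 2 = 1 — valid.
  v = -2: sqrt(0) = 0, while v + 2 = 0 — valid.

v = -2 or v = -1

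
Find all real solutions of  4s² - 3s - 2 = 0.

s = -0.4254 or s = 1.1754

Discriminant: (-3)² − 4·4·(-2) = 41.
Quadratic formula: s = (3 ± √41) / 8.
So s = 3/8 + √(41)/8 ≈ 1.1754 or s = 3/8 - √(41)/8 ≈ -0.4254.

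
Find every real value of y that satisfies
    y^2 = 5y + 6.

Bring every term to one side: y^2 - 5y - 6 = 0.
Factor: (y + 1)(y - 6) = 0.
So y = -1 or y = 6.

y = -1 or y = 6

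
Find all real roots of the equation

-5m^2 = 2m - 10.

Rearrange to standard form: -5m^2 - 2m + 10 = 0.
Discriminant: (-2)^2 - 4*(-5)*10 = 204.
Quadratic formula: m = (2 +/- sqrt(204)) / (-10).
So m = -sqrt(51)/5 - 1/5 ~= -1.6283 or m = -1/5 + sqrt(51)/5 ~= 1.2283.

m = -1.6283 or m = 1.2283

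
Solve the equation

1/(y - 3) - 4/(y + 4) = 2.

Multiply both sides by (y - 3)(y + 4):
(y + 4) - 4(y - 3) = 2(y - 3)(y + 4).
Expand and collect terms: 2y² + 5y - 40 = 0.
By the quadratic formula, y = (-5 ± √345) / 4, so y ≈ 3.3935 or y ≈ -5.8935.
Neither value makes a denominator zero (y ≠ 3, y ≠ -4), so both are valid.

y = -5.8935 or y = 3.3935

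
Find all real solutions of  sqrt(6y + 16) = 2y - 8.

Square both sides: 6y + 16 = (2y - 8)^2.
Expand and rearrange: 4y^2 - 38y + 48 = 0.
Solving gives y = 8 or y = 1.5.
Check each candidate in the original equation:
  y = 8: sqrt(64) = 8, while 2y - 8 = 8 — valid.
  y = 1.5: sqrt(25) = 5, while 2y - 8 = -5 — extraneous.

y = 8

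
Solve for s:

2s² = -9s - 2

s = -4.2656 or s = -0.2344

Rearrange to standard form: 2s² + 9s + 2 = 0.
Discriminant: (9)² − 4·2·2 = 65.
Quadratic formula: s = (-9 ± √65) / 4.
So s = -9/4 + √(65)/4 ≈ -0.2344 or s = -9/4 - √(65)/4 ≈ -4.2656.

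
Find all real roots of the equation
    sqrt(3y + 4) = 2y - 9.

y = 7

Square both sides: 3y + 4 = (2y - 9)^2.
Expand and rearrange: 4y^2 - 39y + 77 = 0.
Solving gives y = 7 or y = 2.75.
Check each candidate in the original equation:
  y = 7: sqrt(25) = 5, while 2y - 9 = 5 — valid.
  y = 2.75: sqrt(12.25) = 3.5, while 2y - 9 = -3.5 — extraneous.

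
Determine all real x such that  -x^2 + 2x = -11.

x = -2.4641 or x = 4.4641

Rearrange to standard form: -x^2 + 2x + 11 = 0.
Discriminant: (2)^2 - 4*(-1)*11 = 48.
Quadratic formula: x = (-2 +/- sqrt(48)) / (-2).
So x = 1 - 2*sqrt(3) ~= -2.4641 or x = 1 + 2*sqrt(3) ~= 4.4641.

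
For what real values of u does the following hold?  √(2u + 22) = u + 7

Square both sides: 2u + 22 = (u + 7)².
Expand and rearrange: u² + 12u + 27 = 0.
Solving gives u = -3 or u = -9.
Check each candidate in the original equation:
  u = -3: √(16) = 4, while u + 7 = 4 — valid.
  u = -9: √(4) = 2, while u + 7 = -2 — extraneous.

u = -3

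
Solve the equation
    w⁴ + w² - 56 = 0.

w = -2.6458 or w = 2.6458

Let u = w². The equation becomes u² + u - 56 = 0.
Factor: (u + 8)(u - 7) = 0, so u = -8 or u = 7.
w² = -8 < 0 has no real solution.
w² = 7 gives w = ±√(7) ≈ ±2.6458.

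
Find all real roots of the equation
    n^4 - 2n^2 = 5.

Let u = n^2. The equation becomes u^2 - 2u - 5 = 0.
By the quadratic formula, u = 1 + sqrt(6) or u = 1 - sqrt(6).
n^2 = 1 + sqrt(6) gives n = +/-sqrt(1 + sqrt(6)) ~= +/-1.8573.
n^2 = 1 - sqrt(6) < 0 has no real solution.

n = -1.8573 or n = 1.8573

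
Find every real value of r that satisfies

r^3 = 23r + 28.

r = -4 or r = -1.3166 or r = 5.3166

Rearrange: r^3 - 23r - 28 = 0.
Possible rational roots are divisors of -28. Testing r = -4 gives 0, so (r + 4) is a factor.
Divide: r^3 - 23r - 28 = (r + 4)(r^2 - 4r - 7).
Apply the quadratic formula to r^2 - 4r - 7 = 0: r = (4 +/- sqrt(44))/2, i.e. r ~= 5.3166 or r ~= -1.3166.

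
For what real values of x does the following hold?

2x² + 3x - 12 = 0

x = -3.3117 or x = 1.8117

Discriminant: (3)² − 4·2·(-12) = 105.
Quadratic formula: x = (-3 ± √105) / 4.
So x = -3/4 + √(105)/4 ≈ 1.8117 or x = -√(105)/4 - 3/4 ≈ -3.3117.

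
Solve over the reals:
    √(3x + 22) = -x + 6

x = 1

Square both sides: 3x + 22 = (-x + 6)².
Expand and rearrange: x² - 15x + 14 = 0.
Solving gives x = 14 or x = 1.
Check each candidate in the original equation:
  x = 14: √(64) = 8, while -x + 6 = -8 — extraneous.
  x = 1: √(25) = 5, while -x + 6 = 5 — valid.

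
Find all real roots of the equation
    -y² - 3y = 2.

y = -2 or y = -1

Bring every term to one side: -y² - 3y - 2 = 0.
Factor: -1(y + 1)(y + 2) = 0.
So y = -1 or y = -2.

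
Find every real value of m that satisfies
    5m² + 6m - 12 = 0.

m = -2.2613 or m = 1.0613

Discriminant: (6)² − 4·5·(-12) = 276.
Quadratic formula: m = (-6 ± √276) / 10.
So m = -3/5 + √(69)/5 ≈ 1.0613 or m = -√(69)/5 - 3/5 ≈ -2.2613.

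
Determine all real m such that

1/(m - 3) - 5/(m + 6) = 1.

Multiply both sides by (m - 3)(m + 6):
(m + 6) - 5(m - 3) = (m - 3)(m + 6).
Expand and collect terms: m^2 + 7m - 39 = 0.
By the quadratic formula, m = (-7 +/- sqrt(205)) / 2, so m ~= 3.6589 or m ~= -10.6589.
Neither value makes a denominator zero (m != 3, m != -6), so both are valid.

m = -10.6589 or m = 3.6589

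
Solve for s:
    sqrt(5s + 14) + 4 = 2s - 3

Isolate the radical: sqrt(5s + 14) = 2s - 7.
Square both sides: 5s + 14 = (2s - 7)^2.
Expand and rearrange: 4s^2 - 33s + 35 = 0.
Solving gives s = 7 or s = 1.25.
Check each candidate in the original equation:
  s = 7: sqrt(49) = 7, while 2s - 7 = 7 — valid.
  s = 1.25: sqrt(20.25) = 4.5, while 2s - 7 = -4.5 — extraneous.

s = 7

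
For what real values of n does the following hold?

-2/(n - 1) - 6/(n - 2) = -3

Multiply both sides by (n - 1)(n - 2):
-2(n - 2) - 6(n - 1) = -3(n - 1)(n - 2).
Expand and collect terms: -3n^2 + 17n - 16 = 0.
By the quadratic formula, n = (-17 +/- sqrt(97)) / -6, so n ~= 1.1919 or n ~= 4.4748.
Neither value makes a denominator zero (n != 1, n != 2), so both are valid.

n = 1.1919 or n = 4.4748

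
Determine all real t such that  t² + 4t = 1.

Rearrange to standard form: t² + 4t - 1 = 0.
Discriminant: (4)² − 4·1·(-1) = 20.
Quadratic formula: t = (-4 ± √20) / 2.
So t = -2 + √(5) ≈ 0.2361 or t = -√(5) - 2 ≈ -4.2361.

t = -4.2361 or t = 0.2361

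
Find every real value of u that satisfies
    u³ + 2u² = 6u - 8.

Rearrange: u³ + 2u² - 6u + 8 = 0.
Possible rational roots are divisors of 8. Testing u = -4 gives 0, so (u + 4) is a factor.
Divide: u³ + 2u² - 6u + 8 = (u + 4)(u² - 2u + 2).
The quadratic u² - 2u + 2 has discriminant -4 < 0, so no further real roots.

u = -4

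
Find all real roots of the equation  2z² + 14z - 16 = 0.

Factor: 2(z + 8)(z - 1) = 0.
So z = -8 or z = 1.

z = -8 or z = 1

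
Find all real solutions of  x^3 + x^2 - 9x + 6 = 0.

Possible rational roots are divisors of 6. Testing x = 2 gives 0, so (x - 2) is a factor.
Divide: x^3 + x^2 - 9x + 6 = (x - 2)(x^2 + 3x - 3).
Apply the quadratic formula to x^2 + 3x - 3 = 0: x = (-3 +/- sqrt(21))/2, i.e. x ~= 0.7913 or x ~= -3.7913.

x = -3.7913 or x = 0.7913 or x = 2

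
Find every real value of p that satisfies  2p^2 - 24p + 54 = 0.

p = 3 or p = 9

Factor: 2(p - 9)(p - 3) = 0.
So p = 9 or p = 3.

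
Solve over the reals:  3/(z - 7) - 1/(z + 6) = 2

Multiply both sides by (z - 7)(z + 6):
3(z + 6) - (z - 7) = 2(z - 7)(z + 6).
Expand and collect terms: 2z^2 - 4z - 109 = 0.
By the quadratic formula, z = (4 +/- sqrt(888)) / 4, so z ~= 8.4498 or z ~= -6.4498.
Neither value makes a denominator zero (z != 7, z != -6), so both are valid.

z = -6.4498 or z = 8.4498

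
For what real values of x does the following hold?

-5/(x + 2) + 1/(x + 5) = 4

x = -4.5 or x = -3.5

Multiply both sides by (x + 2)(x + 5):
-5(x + 5) + (x + 2) = 4(x + 2)(x + 5).
Expand and collect terms: 4x² + 32x + 63 = 0.
Factor or apply the quadratic formula: x = -3.5 or x = -4.5.
Neither value makes a denominator zero (x ≠ -2, x ≠ -5), so both are valid.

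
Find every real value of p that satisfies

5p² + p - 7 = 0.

Discriminant: (1)² − 4·5·(-7) = 141.
Quadratic formula: p = (-1 ± √141) / 10.
So p = -1/10 + √(141)/10 ≈ 1.0874 or p = -√(141)/10 - 1/10 ≈ -1.2874.

p = -1.2874 or p = 1.0874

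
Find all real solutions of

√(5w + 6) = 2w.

w = 2

Square both sides: 5w + 6 = (2w)².
Expand and rearrange: 4w² - 5w - 6 = 0.
Solving gives w = 2 or w = -0.75.
Check each candidate in the original equation:
  w = 2: √(16) = 4, while 2w = 4 — valid.
  w = -0.75: √(2.25) = 1.5, while 2w = -1.5 — extraneous.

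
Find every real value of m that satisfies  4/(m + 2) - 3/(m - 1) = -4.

m = -2.8365 or m = 1.5865

Multiply both sides by (m + 2)(m - 1):
4(m - 1) - 3(m + 2) = -4(m + 2)(m - 1).
Expand and collect terms: -4m² - 5m + 18 = 0.
By the quadratic formula, m = (5 ± √313) / -8, so m ≈ -2.8365 or m ≈ 1.5865.
Neither value makes a denominator zero (m ≠ -2, m ≠ 1), so both are valid.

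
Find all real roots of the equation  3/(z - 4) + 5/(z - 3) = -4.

Multiply both sides by (z - 4)(z - 3):
3(z - 3) + 5(z - 4) = -4(z - 4)(z - 3).
Expand and collect terms: -4z^2 + 20z - 19 = 0.
By the quadratic formula, z = (-20 +/- sqrt(96)) / -8, so z ~= 1.2753 or z ~= 3.7247.
Neither value makes a denominator zero (z != 4, z != 3), so both are valid.

z = 1.2753 or z = 3.7247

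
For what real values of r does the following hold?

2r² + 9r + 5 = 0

r = -3.8508 or r = -0.6492

Discriminant: (9)² − 4·2·5 = 41.
Quadratic formula: r = (-9 ± √41) / 4.
So r = -9/4 + √(41)/4 ≈ -0.6492 or r = -9/4 - √(41)/4 ≈ -3.8508.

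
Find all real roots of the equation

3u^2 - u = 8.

u = -1.4748 or u = 1.8081

Rearrange to standard form: 3u^2 - u - 8 = 0.
Discriminant: (-1)^2 - 4*3*(-8) = 97.
Quadratic formula: u = (1 +/- sqrt(97)) / 6.
So u = 1/6 + sqrt(97)/6 ~= 1.8081 or u = 1/6 - sqrt(97)/6 ~= -1.4748.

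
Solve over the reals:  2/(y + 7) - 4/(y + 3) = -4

Multiply both sides by (y + 7)(y + 3):
2(y + 3) - 4(y + 7) = -4(y + 7)(y + 3).
Expand and collect terms: -4y² - 38y - 62 = 0.
By the quadratic formula, y = (38 ± √452) / -8, so y ≈ -7.4075 or y ≈ -2.0925.
Neither value makes a denominator zero (y ≠ -7, y ≠ -3), so both are valid.

y = -7.4075 or y = -2.0925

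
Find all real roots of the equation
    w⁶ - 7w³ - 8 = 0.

Let u = w³. The equation becomes u² - 7u - 8 = 0.
Factor: (u - 8)(u + 1) = 0, so u = 8 or u = -1.
w³ = 8 gives w = 2.
w³ = -1 gives w = -1.

w = -1 or w = 2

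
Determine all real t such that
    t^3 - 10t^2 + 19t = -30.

Rearrange: t^3 - 10t^2 + 19t + 30 = 0.
Possible rational roots are divisors of 30. Testing t = 5 gives 0, so (t - 5) is a factor.
Divide: t^3 - 10t^2 + 19t + 30 = (t - 5)(t^2 - 5t - 6).
Factor the quadratic: t = 6 or t = -1.

t = -1 or t = 5 or t = 6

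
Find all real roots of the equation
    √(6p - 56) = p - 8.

Square both sides: 6p - 56 = (p - 8)².
Expand and rearrange: p² - 22p + 120 = 0.
Solving gives p = 12 or p = 10.
Check each candidate in the original equation:
  p = 12: √(16) = 4, while p - 8 = 4 — valid.
  p = 10: √(4) = 2, while p - 8 = 2 — valid.

p = 10 or p = 12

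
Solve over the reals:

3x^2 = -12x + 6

Rearrange to standard form: 3x^2 + 12x - 6 = 0.
Discriminant: (12)^2 - 4*3*(-6) = 216.
Quadratic formula: x = (-12 +/- sqrt(216)) / 6.
So x = -2 + sqrt(6) ~= 0.4495 or x = -sqrt(6) - 2 ~= -4.4495.

x = -4.4495 or x = 0.4495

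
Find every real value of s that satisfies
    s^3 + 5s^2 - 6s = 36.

s = -4.6056 or s = -3 or s = 2.6056

Rearrange: s^3 + 5s^2 - 6s - 36 = 0.
Possible rational roots are divisors of -36. Testing s = -3 gives 0, so (s + 3) is a factor.
Divide: s^3 + 5s^2 - 6s - 36 = (s + 3)(s^2 + 2s - 12).
Apply the quadratic formula to s^2 + 2s - 12 = 0: s = (-2 +/- sqrt(52))/2, i.e. s ~= 2.6056 or s ~= -4.6056.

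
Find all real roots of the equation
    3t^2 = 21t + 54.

t = -2 or t = 9

Bring every term to one side: 3t^2 - 21t - 54 = 0.
Factor: 3(t - 9)(t + 2) = 0.
So t = 9 or t = -2.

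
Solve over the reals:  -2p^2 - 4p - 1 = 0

Discriminant: (-4)^2 - 4*(-2)*(-1) = 8.
Quadratic formula: p = (4 +/- sqrt(8)) / (-4).
So p = -1 - sqrt(2)/2 ~= -1.7071 or p = -1 + sqrt(2)/2 ~= -0.2929.

p = -1.7071 or p = -0.2929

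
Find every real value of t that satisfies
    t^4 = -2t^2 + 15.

t = -1.7321 or t = 1.7321

Let u = t^2. The equation becomes u^2 + 2u - 15 = 0.
Factor: (u + 5)(u - 3) = 0, so u = -5 or u = 3.
t^2 = -5 < 0 has no real solution.
t^2 = 3 gives t = +/-sqrt(3) ~= +/-1.7321.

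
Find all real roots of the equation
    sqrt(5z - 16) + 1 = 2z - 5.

Isolate the radical: sqrt(5z - 16) = 2z - 6.
Square both sides: 5z - 16 = (2z - 6)^2.
Expand and rearrange: 4z^2 - 29z + 52 = 0.
Solving gives z = 4 or z = 3.25.
Check each candidate in the original equation:
  z = 4: sqrt(4) = 2, while 2z - 6 = 2 — valid.
  z = 3.25: sqrt(0.25) = 0.5, while 2z - 6 = 0.5 — valid.

z = 3.25 or z = 4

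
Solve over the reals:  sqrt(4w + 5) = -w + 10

Square both sides: 4w + 5 = (-w + 10)^2.
Expand and rearrange: w^2 - 24w + 95 = 0.
Solving gives w = 19 or w = 5.
Check each candidate in the original equation:
  w = 19: sqrt(81) = 9, while -w + 10 = -9 — extraneous.
  w = 5: sqrt(25) = 5, while -w + 10 = 5 — valid.

w = 5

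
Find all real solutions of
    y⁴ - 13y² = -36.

y = -3 or y = -2 or y = 2 or y = 3

Let u = y². The equation becomes u² - 13u + 36 = 0.
Factor: (u - 4)(u - 9) = 0, so u = 4 or u = 9.
y² = 4 gives y = ±2.
y² = 9 gives y = ±3.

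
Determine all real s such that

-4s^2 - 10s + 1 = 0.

s = -2.5963 or s = 0.0963

Discriminant: (-10)^2 - 4*(-4)*1 = 116.
Quadratic formula: s = (10 +/- sqrt(116)) / (-8).
So s = -sqrt(29)/4 - 5/4 ~= -2.5963 or s = -5/4 + sqrt(29)/4 ~= 0.0963.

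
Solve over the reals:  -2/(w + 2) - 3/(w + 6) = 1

w = -10 or w = -3

Multiply both sides by (w + 2)(w + 6):
-2(w + 6) - 3(w + 2) = (w + 2)(w + 6).
Expand and collect terms: w² + 13w + 30 = 0.
Factor or apply the quadratic formula: w = -3 or w = -10.
Neither value makes a denominator zero (w ≠ -2, w ≠ -6), so both are valid.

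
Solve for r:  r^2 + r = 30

Bring every term to one side: r^2 + r - 30 = 0.
Factor: (r - 5)(r + 6) = 0.
So r = 5 or r = -6.

r = -6 or r = 5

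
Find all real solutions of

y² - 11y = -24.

y = 3 or y = 8

Bring every term to one side: y² - 11y + 24 = 0.
Factor: (y - 8)(y - 3) = 0.
So y = 8 or y = 3.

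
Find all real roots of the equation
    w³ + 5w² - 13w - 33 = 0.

Possible rational roots are divisors of -33. Testing w = 3 gives 0, so (w - 3) is a factor.
Divide: w³ + 5w² - 13w - 33 = (w - 3)(w² + 8w + 11).
Apply the quadratic formula to w² + 8w + 11 = 0: w = (-8 ± √20)/2, i.e. w ≈ -1.7639 or w ≈ -6.2361.

w = -6.2361 or w = -1.7639 or w = 3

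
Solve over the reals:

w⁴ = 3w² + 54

Let u = w². The equation becomes u² - 3u - 54 = 0.
Factor: (u - 9)(u + 6) = 0, so u = 9 or u = -6.
w² = 9 gives w = ±3.
w² = -6 < 0 has no real solution.

w = -3 or w = 3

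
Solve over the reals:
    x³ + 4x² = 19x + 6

x = -6.7016 or x = -0.2984 or x = 3

Rearrange: x³ + 4x² - 19x - 6 = 0.
Possible rational roots are divisors of -6. Testing x = 3 gives 0, so (x - 3) is a factor.
Divide: x³ + 4x² - 19x - 6 = (x - 3)(x² + 7x + 2).
Apply the quadratic formula to x² + 7x + 2 = 0: x = (-7 ± √41)/2, i.e. x ≈ -0.2984 or x ≈ -6.7016.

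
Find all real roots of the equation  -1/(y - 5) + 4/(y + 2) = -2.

y = -3.8935 or y = 5.3935

Multiply both sides by (y - 5)(y + 2):
-(y + 2) + 4(y - 5) = -2(y - 5)(y + 2).
Expand and collect terms: -2y² + 3y + 42 = 0.
By the quadratic formula, y = (-3 ± √345) / -4, so y ≈ -3.8935 or y ≈ 5.3935.
Neither value makes a denominator zero (y ≠ 5, y ≠ -2), so both are valid.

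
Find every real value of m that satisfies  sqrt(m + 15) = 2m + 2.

m = 1

Square both sides: m + 15 = (2m + 2)^2.
Expand and rearrange: 4m^2 + 7m - 11 = 0.
Solving gives m = 1 or m = -2.75.
Check each candidate in the original equation:
  m = 1: sqrt(16) = 4, while 2m + 2 = 4 — valid.
  m = -2.75: sqrt(12.25) = 3.5, while 2m + 2 = -3.5 — extraneous.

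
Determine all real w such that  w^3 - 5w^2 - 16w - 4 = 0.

Possible rational roots are divisors of -4. Testing w = -2 gives 0, so (w + 2) is a factor.
Divide: w^3 - 5w^2 - 16w - 4 = (w + 2)(w^2 - 7w - 2).
Apply the quadratic formula to w^2 - 7w - 2 = 0: w = (7 +/- sqrt(57))/2, i.e. w ~= 7.2749 or w ~= -0.2749.

w = -2 or w = -0.2749 or w = 7.2749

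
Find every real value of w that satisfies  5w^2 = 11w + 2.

Rearrange to standard form: 5w^2 - 11w - 2 = 0.
Discriminant: (-11)^2 - 4*5*(-2) = 161.
Quadratic formula: w = (11 +/- sqrt(161)) / 10.
So w = 11/10 + sqrt(161)/10 ~= 2.3689 or w = 11/10 - sqrt(161)/10 ~= -0.1689.

w = -0.1689 or w = 2.3689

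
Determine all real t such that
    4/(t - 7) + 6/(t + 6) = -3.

Multiply both sides by (t - 7)(t + 6):
4(t + 6) + 6(t - 7) = -3(t - 7)(t + 6).
Expand and collect terms: -3t^2 - 7t + 144 = 0.
By the quadratic formula, t = (7 +/- sqrt(1777)) / -6, so t ~= -8.1924 or t ~= 5.8591.
Neither value makes a denominator zero (t != 7, t != -6), so both are valid.

t = -8.1924 or t = 5.8591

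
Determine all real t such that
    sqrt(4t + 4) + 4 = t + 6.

Isolate the radical: sqrt(4t + 4) = t + 2.
Square both sides: 4t + 4 = (t + 2)^2.
Expand and rearrange: t^2 = 0.
This gives the repeated root t = 0.
Check in the original equation:
  t = 0: sqrt(4) = 2, while t + 2 = 2 — valid.

t = 0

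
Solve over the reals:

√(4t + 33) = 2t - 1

Square both sides: 4t + 33 = (2t - 1)².
Expand and rearrange: 4t² - 8t - 32 = 0.
Solving gives t = 4 or t = -2.
Check each candidate in the original equation:
  t = 4: √(49) = 7, while 2t - 1 = 7 — valid.
  t = -2: √(25) = 5, while 2t - 1 = -5 — extraneous.

t = 4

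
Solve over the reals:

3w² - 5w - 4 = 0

Discriminant: (-5)² − 4·3·(-4) = 73.
Quadratic formula: w = (5 ± √73) / 6.
So w = 5/6 + √(73)/6 ≈ 2.2573 or w = 5/6 - √(73)/6 ≈ -0.5907.

w = -0.5907 or w = 2.2573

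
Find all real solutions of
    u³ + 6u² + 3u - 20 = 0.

u = -4 or u = -3.4495 or u = 1.4495

Possible rational roots are divisors of -20. Testing u = -4 gives 0, so (u + 4) is a factor.
Divide: u³ + 6u² + 3u - 20 = (u + 4)(u² + 2u - 5).
Apply the quadratic formula to u² + 2u - 5 = 0: u = (-2 ± √24)/2, i.e. u ≈ 1.4495 or u ≈ -3.4495.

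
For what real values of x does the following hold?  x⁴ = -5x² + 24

x = -1.7321 or x = 1.7321

Let u = x². The equation becomes u² + 5u - 24 = 0.
Factor: (u - 3)(u + 8) = 0, so u = 3 or u = -8.
x² = 3 gives x = ±√(3) ≈ ±1.7321.
x² = -8 < 0 has no real solution.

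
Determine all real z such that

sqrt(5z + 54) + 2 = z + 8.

z = 2

Isolate the radical: sqrt(5z + 54) = z + 6.
Square both sides: 5z + 54 = (z + 6)^2.
Expand and rearrange: z^2 + 7z - 18 = 0.
Solving gives z = 2 or z = -9.
Check each candidate in the original equation:
  z = 2: sqrt(64) = 8, while z + 6 = 8 — valid.
  z = -9: sqrt(9) = 3, while z + 6 = -3 — extraneous.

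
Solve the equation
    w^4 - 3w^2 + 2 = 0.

Let u = w^2. The equation becomes u^2 - 3u + 2 = 0.
Factor: (u - 1)(u - 2) = 0, so u = 1 or u = 2.
w^2 = 1 gives w = +/-1.
w^2 = 2 gives w = +/-sqrt(2) ~= +/-1.4142.

w = -1.4142 or w = -1 or w = 1 or w = 1.4142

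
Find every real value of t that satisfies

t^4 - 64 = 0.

t = -2.8284 or t = 2.8284

Let u = t^2. The equation becomes u^2 - 64 = 0.
Factor: (u - 8)(u + 8) = 0, so u = 8 or u = -8.
t^2 = 8 gives t = +/-2*sqrt(2) ~= +/-2.8284.
t^2 = -8 < 0 has no real solution.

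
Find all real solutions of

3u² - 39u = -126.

u = 6 or u = 7

Bring every term to one side: 3u² - 39u + 126 = 0.
Factor: 3(u - 6)(u - 7) = 0.
So u = 6 or u = 7.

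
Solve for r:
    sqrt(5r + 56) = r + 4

Square both sides: 5r + 56 = (r + 4)^2.
Expand and rearrange: r^2 + 3r - 40 = 0.
Solving gives r = 5 or r = -8.
Check each candidate in the original equation:
  r = 5: sqrt(81) = 9, while r + 4 = 9 — valid.
  r = -8: sqrt(16) = 4, while r + 4 = -4 — extraneous.

r = 5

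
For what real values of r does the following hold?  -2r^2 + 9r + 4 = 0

Discriminant: (9)^2 - 4*(-2)*4 = 113.
Quadratic formula: r = (-9 +/- sqrt(113)) / (-4).
So r = 9/4 - sqrt(113)/4 ~= -0.4075 or r = 9/4 + sqrt(113)/4 ~= 4.9075.

r = -0.4075 or r = 4.9075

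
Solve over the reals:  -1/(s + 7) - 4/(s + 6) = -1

Multiply both sides by (s + 7)(s + 6):
-(s + 6) - 4(s + 7) = -(s + 7)(s + 6).
Expand and collect terms: -s^2 - 8s - 8 = 0.
By the quadratic formula, s = (8 +/- sqrt(32)) / -2, so s ~= -6.8284 or s ~= -1.1716.
Neither value makes a denominator zero (s != -7, s != -6), so both are valid.

s = -6.8284 or s = -1.1716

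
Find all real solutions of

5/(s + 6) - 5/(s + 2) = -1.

Multiply both sides by (s + 6)(s + 2):
5(s + 2) - 5(s + 6) = -(s + 6)(s + 2).
Expand and collect terms: -s^2 - 8s + 8 = 0.
By the quadratic formula, s = (8 +/- sqrt(96)) / -2, so s ~= -8.899 or s ~= 0.899.
Neither value makes a denominator zero (s != -6, s != -2), so both are valid.

s = -8.899 or s = 0.899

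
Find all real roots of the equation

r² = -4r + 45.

r = -9 or r = 5

Bring every term to one side: r² + 4r - 45 = 0.
Factor: (r - 5)(r + 9) = 0.
So r = 5 or r = -9.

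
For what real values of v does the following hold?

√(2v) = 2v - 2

v = 2

Square both sides: 2v = (2v - 2)².
Expand and rearrange: 4v² - 10v + 4 = 0.
Solving gives v = 2 or v = 0.5.
Check each candidate in the original equation:
  v = 2: √(4) = 2, while 2v - 2 = 2 — valid.
  v = 0.5: √(1) = 1, while 2v - 2 = -1 — extraneous.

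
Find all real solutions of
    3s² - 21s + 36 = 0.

s = 3 or s = 4

Factor: 3(s - 4)(s - 3) = 0.
So s = 4 or s = 3.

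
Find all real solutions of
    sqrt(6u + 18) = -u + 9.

u = 3

Square both sides: 6u + 18 = (-u + 9)^2.
Expand and rearrange: u^2 - 24u + 63 = 0.
Solving gives u = 21 or u = 3.
Check each candidate in the original equation:
  u = 21: sqrt(144) = 12, while -u + 9 = -12 — extraneous.
  u = 3: sqrt(36) = 6, while -u + 9 = 6 — valid.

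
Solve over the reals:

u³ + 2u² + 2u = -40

u = -4

Rearrange: u³ + 2u² + 2u + 40 = 0.
Possible rational roots are divisors of 40. Testing u = -4 gives 0, so (u + 4) is a factor.
Divide: u³ + 2u² + 2u + 40 = (u + 4)(u² - 2u + 10).
The quadratic u² - 2u + 10 has discriminant -36 < 0, so no further real roots.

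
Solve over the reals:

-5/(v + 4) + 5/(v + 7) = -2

v = -8.6225 or v = -2.3775

Multiply both sides by (v + 4)(v + 7):
-5(v + 7) + 5(v + 4) = -2(v + 4)(v + 7).
Expand and collect terms: -2v^2 - 22v - 41 = 0.
By the quadratic formula, v = (22 +/- sqrt(156)) / -4, so v ~= -8.6225 or v ~= -2.3775.
Neither value makes a denominator zero (v != -4, v != -7), so both are valid.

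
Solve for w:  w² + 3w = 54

Bring every term to one side: w² + 3w - 54 = 0.
Factor: (w + 9)(w - 6) = 0.
So w = -9 or w = 6.

w = -9 or w = 6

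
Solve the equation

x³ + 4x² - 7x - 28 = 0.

Possible rational roots are divisors of -28. Testing x = -4 gives 0, so (x + 4) is a factor.
Divide: x³ + 4x² - 7x - 28 = (x + 4)(x² - 7).
Apply the quadratic formula to x² - 7 = 0: x = (0 ± √28)/2, i.e. x ≈ 2.6458 or x ≈ -2.6458.

x = -4 or x = -2.6458 or x = 2.6458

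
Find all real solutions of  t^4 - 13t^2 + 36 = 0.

Let u = t^2. The equation becomes u^2 - 13u + 36 = 0.
Factor: (u - 9)(u - 4) = 0, so u = 9 or u = 4.
t^2 = 9 gives t = +/-3.
t^2 = 4 gives t = +/-2.

t = -3 or t = -2 or t = 2 or t = 3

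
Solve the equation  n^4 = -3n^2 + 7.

n = -1.2415 or n = 1.2415

Let u = n^2. The equation becomes u^2 + 3u - 7 = 0.
By the quadratic formula, u = -3/2 + sqrt(37)/2 or u = -sqrt(37)/2 - 3/2.
n^2 = -3/2 + sqrt(37)/2 gives n = +/-sqrt(-3/2 + sqrt(37)/2) ~= +/-1.2415.
n^2 = -sqrt(37)/2 - 3/2 < 0 has no real solution.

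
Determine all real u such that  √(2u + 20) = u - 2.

u = 8

Square both sides: 2u + 20 = (u - 2)².
Expand and rearrange: u² - 6u - 16 = 0.
Solving gives u = 8 or u = -2.
Check each candidate in the original equation:
  u = 8: √(36) = 6, while u - 2 = 6 — valid.
  u = -2: √(16) = 4, while u - 2 = -4 — extraneous.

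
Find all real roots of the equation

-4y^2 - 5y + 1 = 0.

y = -1.4254 or y = 0.1754

Discriminant: (-5)^2 - 4*(-4)*1 = 41.
Quadratic formula: y = (5 +/- sqrt(41)) / (-8).
So y = -sqrt(41)/8 - 5/8 ~= -1.4254 or y = -5/8 + sqrt(41)/8 ~= 0.1754.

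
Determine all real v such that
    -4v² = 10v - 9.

v = -3.2026 or v = 0.7026

Rearrange to standard form: -4v² - 10v + 9 = 0.
Discriminant: (-10)² − 4·(-4)·9 = 244.
Quadratic formula: v = (10 ± √244) / (-8).
So v = -√(61)/4 - 5/4 ≈ -3.2026 or v = -5/4 + √(61)/4 ≈ 0.7026.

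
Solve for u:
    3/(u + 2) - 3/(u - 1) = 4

Multiply both sides by (u + 2)(u - 1):
3(u - 1) - 3(u + 2) = 4(u + 2)(u - 1).
Expand and collect terms: 4u² + 4u + 1 = 0.
This has the repeated root u = -0.5.
Neither value makes a denominator zero (u ≠ -2, u ≠ 1), so both are valid.

u = -0.5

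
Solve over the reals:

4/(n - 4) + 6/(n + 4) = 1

n = -0.7446 or n = 10.7446

Multiply both sides by (n - 4)(n + 4):
4(n + 4) + 6(n - 4) = (n - 4)(n + 4).
Expand and collect terms: n² - 10n - 8 = 0.
By the quadratic formula, n = (10 ± √132) / 2, so n ≈ 10.7446 or n ≈ -0.7446.
Neither value makes a denominator zero (n ≠ 4, n ≠ -4), so both are valid.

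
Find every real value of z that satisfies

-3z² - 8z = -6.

Rearrange to standard form: -3z² - 8z + 6 = 0.
Discriminant: (-8)² − 4·(-3)·6 = 136.
Quadratic formula: z = (8 ± √136) / (-6).
So z = -√(34)/3 - 4/3 ≈ -3.277 or z = -4/3 + √(34)/3 ≈ 0.6103.

z = -3.277 or z = 0.6103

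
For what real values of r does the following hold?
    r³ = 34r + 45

r = -5 or r = -1.4051 or r = 6.4051

Rearrange: r³ - 34r - 45 = 0.
Possible rational roots are divisors of -45. Testing r = -5 gives 0, so (r + 5) is a factor.
Divide: r³ - 34r - 45 = (r + 5)(r² - 5r - 9).
Apply the quadratic formula to r² - 5r - 9 = 0: r = (5 ± √61)/2, i.e. r ≈ 6.4051 or r ≈ -1.4051.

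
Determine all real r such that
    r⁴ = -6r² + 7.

Let u = r². The equation becomes u² + 6u - 7 = 0.
Factor: (u + 7)(u - 1) = 0, so u = -7 or u = 1.
r² = -7 < 0 has no real solution.
r² = 1 gives r = ±1.

r = -1 or r = 1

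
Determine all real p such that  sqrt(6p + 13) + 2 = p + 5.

Isolate the radical: sqrt(6p + 13) = p + 3.
Square both sides: 6p + 13 = (p + 3)^2.
Expand and rearrange: p^2 - 4 = 0.
Solving gives p = 2 or p = -2.
Check each candidate in the original equation:
  p = 2: sqrt(25) = 5, while p + 3 = 5 — valid.
  p = -2: sqrt(1) = 1, while p + 3 = 1 — valid.

p = -2 or p = 2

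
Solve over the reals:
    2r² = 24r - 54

Bring every term to one side: 2r² - 24r + 54 = 0.
Factor: 2(r - 9)(r - 3) = 0.
So r = 9 or r = 3.

r = 3 or r = 9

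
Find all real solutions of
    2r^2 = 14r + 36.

r = -2 or r = 9

Bring every term to one side: 2r^2 - 14r - 36 = 0.
Factor: 2(r - 9)(r + 2) = 0.
So r = 9 or r = -2.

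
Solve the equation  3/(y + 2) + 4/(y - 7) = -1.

y = -6.2915 or y = 4.2915

Multiply both sides by (y + 2)(y - 7):
3(y - 7) + 4(y + 2) = -(y + 2)(y - 7).
Expand and collect terms: -y² - 2y + 27 = 0.
By the quadratic formula, y = (2 ± √112) / -2, so y ≈ -6.2915 or y ≈ 4.2915.
Neither value makes a denominator zero (y ≠ -2, y ≠ 7), so both are valid.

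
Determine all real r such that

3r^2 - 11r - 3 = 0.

Discriminant: (-11)^2 - 4*3*(-3) = 157.
Quadratic formula: r = (11 +/- sqrt(157)) / 6.
So r = 11/6 + sqrt(157)/6 ~= 3.9217 or r = 11/6 - sqrt(157)/6 ~= -0.255.

r = -0.255 or r = 3.9217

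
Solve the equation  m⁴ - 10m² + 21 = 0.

m = -2.6458 or m = -1.7321 or m = 1.7321 or m = 2.6458

Let u = m². The equation becomes u² - 10u + 21 = 0.
Factor: (u - 3)(u - 7) = 0, so u = 3 or u = 7.
m² = 3 gives m = ±√(3) ≈ ±1.7321.
m² = 7 gives m = ±√(7) ≈ ±2.6458.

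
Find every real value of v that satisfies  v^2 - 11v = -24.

Bring every term to one side: v^2 - 11v + 24 = 0.
Factor: (v - 8)(v - 3) = 0.
So v = 8 or v = 3.

v = 3 or v = 8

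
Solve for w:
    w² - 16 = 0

Factor: (w + 4)(w - 4) = 0.
So w = -4 or w = 4.

w = -4 or w = 4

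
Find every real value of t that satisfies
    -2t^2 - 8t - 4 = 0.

Discriminant: (-8)^2 - 4*(-2)*(-4) = 32.
Quadratic formula: t = (8 +/- sqrt(32)) / (-4).
So t = -2 - sqrt(2) ~= -3.4142 or t = -2 + sqrt(2) ~= -0.5858.

t = -3.4142 or t = -0.5858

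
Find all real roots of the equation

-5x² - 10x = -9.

Rearrange to standard form: -5x² - 10x + 9 = 0.
Discriminant: (-10)² − 4·(-5)·9 = 280.
Quadratic formula: x = (10 ± √280) / (-10).
So x = -√(70)/5 - 1 ≈ -2.6733 or x = -1 + √(70)/5 ≈ 0.6733.

x = -2.6733 or x = 0.6733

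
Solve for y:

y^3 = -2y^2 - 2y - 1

y = -1

Rearrange: y^3 + 2y^2 + 2y + 1 = 0.
Possible rational roots are divisors of 1. Testing y = -1 gives 0, so (y + 1) is a factor.
Divide: y^3 + 2y^2 + 2y + 1 = (y + 1)(y^2 + y + 1).
The quadratic y^2 + y + 1 has discriminant -3 < 0, so no further real roots.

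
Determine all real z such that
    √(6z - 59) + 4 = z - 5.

z = 10 or z = 14

Isolate the radical: √(6z - 59) = z - 9.
Square both sides: 6z - 59 = (z - 9)².
Expand and rearrange: z² - 24z + 140 = 0.
Solving gives z = 14 or z = 10.
Check each candidate in the original equation:
  z = 14: √(25) = 5, while z - 9 = 5 — valid.
  z = 10: √(1) = 1, while z - 9 = 1 — valid.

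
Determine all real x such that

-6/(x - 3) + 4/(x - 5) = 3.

Multiply both sides by (x - 3)(x - 5):
-6(x - 5) + 4(x - 3) = 3(x - 3)(x - 5).
Expand and collect terms: 3x² - 22x + 27 = 0.
By the quadratic formula, x = (22 ± √160) / 6, so x ≈ 5.7749 or x ≈ 1.5585.
Neither value makes a denominator zero (x ≠ 3, x ≠ 5), so both are valid.

x = 1.5585 or x = 5.7749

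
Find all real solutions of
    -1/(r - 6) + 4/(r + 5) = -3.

r = -6.2981 or r = 6.2981

Multiply both sides by (r - 6)(r + 5):
-(r + 5) + 4(r - 6) = -3(r - 6)(r + 5).
Expand and collect terms: -3r^2 + 119 = 0.
By the quadratic formula, r = (0 +/- sqrt(1428)) / -6, so r ~= -6.2981 or r ~= 6.2981.
Neither value makes a denominator zero (r != 6, r != -5), so both are valid.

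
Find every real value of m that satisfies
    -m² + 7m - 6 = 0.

Factor: -1(m - 1)(m - 6) = 0.
So m = 1 or m = 6.

m = 1 or m = 6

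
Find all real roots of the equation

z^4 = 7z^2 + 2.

Let u = z^2. The equation becomes u^2 - 7u - 2 = 0.
By the quadratic formula, u = 7/2 + sqrt(57)/2 or u = 7/2 - sqrt(57)/2.
z^2 = 7/2 + sqrt(57)/2 gives z = +/-sqrt(7/2 + sqrt(57)/2) ~= +/-2.6972.
z^2 = 7/2 - sqrt(57)/2 < 0 has no real solution.

z = -2.6972 or z = 2.6972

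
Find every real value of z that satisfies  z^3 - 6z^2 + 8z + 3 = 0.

Possible rational roots are divisors of 3. Testing z = 3 gives 0, so (z - 3) is a factor.
Divide: z^3 - 6z^2 + 8z + 3 = (z - 3)(z^2 - 3z - 1).
Apply the quadratic formula to z^2 - 3z - 1 = 0: z = (3 +/- sqrt(13))/2, i.e. z ~= 3.3028 or z ~= -0.3028.

z = -0.3028 or z = 3 or z = 3.3028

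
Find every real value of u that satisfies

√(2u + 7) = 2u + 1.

u = 1

Square both sides: 2u + 7 = (2u + 1)².
Expand and rearrange: 4u² + 2u - 6 = 0.
Solving gives u = 1 or u = -1.5.
Check each candidate in the original equation:
  u = 1: √(9) = 3, while 2u + 1 = 3 — valid.
  u = -1.5: √(4) = 2, while 2u + 1 = -2 — extraneous.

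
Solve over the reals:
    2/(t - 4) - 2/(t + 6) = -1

Multiply both sides by (t - 4)(t + 6):
2(t + 6) - 2(t - 4) = -(t - 4)(t + 6).
Expand and collect terms: -t^2 - 2t + 4 = 0.
By the quadratic formula, t = (2 +/- sqrt(20)) / -2, so t ~= -3.2361 or t ~= 1.2361.
Neither value makes a denominator zero (t != 4, t != -6), so both are valid.

t = -3.2361 or t = 1.2361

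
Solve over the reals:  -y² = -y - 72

y = -8 or y = 9

Bring every term to one side: -y² + y + 72 = 0.
Factor: -1(y + 8)(y - 9) = 0.
So y = -8 or y = 9.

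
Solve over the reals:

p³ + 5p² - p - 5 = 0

Possible rational roots are divisors of -5. Testing p = -1 gives 0, so (p + 1) is a factor.
Divide: p³ + 5p² - p - 5 = (p + 1)(p² + 4p - 5).
Factor the quadratic: p = 1 or p = -5.

p = -5 or p = -1 or p = 1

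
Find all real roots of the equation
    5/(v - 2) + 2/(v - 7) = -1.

v = -4.099 or v = 6.099

Multiply both sides by (v - 2)(v - 7):
5(v - 7) + 2(v - 2) = -(v - 2)(v - 7).
Expand and collect terms: -v^2 + 2v + 25 = 0.
By the quadratic formula, v = (-2 +/- sqrt(104)) / -2, so v ~= -4.099 or v ~= 6.099.
Neither value makes a denominator zero (v != 2, v != 7), so both are valid.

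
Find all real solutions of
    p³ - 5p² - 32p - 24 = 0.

Possible rational roots are divisors of -24. Testing p = -3 gives 0, so (p + 3) is a factor.
Divide: p³ - 5p² - 32p - 24 = (p + 3)(p² - 8p - 8).
Apply the quadratic formula to p² - 8p - 8 = 0: p = (8 ± √96)/2, i.e. p ≈ 8.899 or p ≈ -0.899.

p = -3 or p = -0.899 or p = 8.899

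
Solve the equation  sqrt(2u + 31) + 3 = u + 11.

Isolate the radical: sqrt(2u + 31) = u + 8.
Square both sides: 2u + 31 = (u + 8)^2.
Expand and rearrange: u^2 + 14u + 33 = 0.
Solving gives u = -3 or u = -11.
Check each candidate in the original equation:
  u = -3: sqrt(25) = 5, while u + 8 = 5 — valid.
  u = -11: sqrt(9) = 3, while u + 8 = -3 — extraneous.

u = -3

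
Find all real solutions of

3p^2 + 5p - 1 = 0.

p = -1.8471 or p = 0.1805

Discriminant: (5)^2 - 4*3*(-1) = 37.
Quadratic formula: p = (-5 +/- sqrt(37)) / 6.
So p = -5/6 + sqrt(37)/6 ~= 0.1805 or p = -sqrt(37)/6 - 5/6 ~= -1.8471.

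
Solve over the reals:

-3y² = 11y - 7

Rearrange to standard form: -3y² - 11y + 7 = 0.
Discriminant: (-11)² − 4·(-3)·7 = 205.
Quadratic formula: y = (11 ± √205) / (-6).
So y = -√(205)/6 - 11/6 ≈ -4.2196 or y = -11/6 + √(205)/6 ≈ 0.553.

y = -4.2196 or y = 0.553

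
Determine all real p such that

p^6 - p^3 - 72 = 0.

p = -2 or p = 2.0801

Let u = p^3. The equation becomes u^2 - u - 72 = 0.
Factor: (u + 8)(u - 9) = 0, so u = -8 or u = 9.
p^3 = -8 gives p = -2.
p^3 = 9 gives p = (9)^(1/3) ~= 2.0801.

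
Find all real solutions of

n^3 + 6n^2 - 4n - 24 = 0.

n = -6 or n = -2 or n = 2

Possible rational roots are divisors of -24. Testing n = -2 gives 0, so (n + 2) is a factor.
Divide: n^3 + 6n^2 - 4n - 24 = (n + 2)(n^2 + 4n - 12).
Factor the quadratic: n = 2 or n = -6.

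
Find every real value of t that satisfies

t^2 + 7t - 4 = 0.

Discriminant: (7)^2 - 4*1*(-4) = 65.
Quadratic formula: t = (-7 +/- sqrt(65)) / 2.
So t = -7/2 + sqrt(65)/2 ~= 0.5311 or t = -sqrt(65)/2 - 7/2 ~= -7.5311.

t = -7.5311 or t = 0.5311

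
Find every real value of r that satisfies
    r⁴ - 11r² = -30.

Let u = r². The equation becomes u² - 11u + 30 = 0.
Factor: (u - 5)(u - 6) = 0, so u = 5 or u = 6.
r² = 5 gives r = ±√(5) ≈ ±2.2361.
r² = 6 gives r = ±√(6) ≈ ±2.4495.

r = -2.4495 or r = -2.2361 or r = 2.2361 or r = 2.4495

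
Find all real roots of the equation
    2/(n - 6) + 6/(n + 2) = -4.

n = -3.5826 or n = 5.5826

Multiply both sides by (n - 6)(n + 2):
2(n + 2) + 6(n - 6) = -4(n - 6)(n + 2).
Expand and collect terms: -4n² + 8n + 80 = 0.
By the quadratic formula, n = (-8 ± √1344) / -8, so n ≈ -3.5826 or n ≈ 5.5826.
Neither value makes a denominator zero (n ≠ 6, n ≠ -2), so both are valid.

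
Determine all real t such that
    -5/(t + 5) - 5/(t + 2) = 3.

t = -7.4089 or t = -2.9244

Multiply both sides by (t + 5)(t + 2):
-5(t + 2) - 5(t + 5) = 3(t + 5)(t + 2).
Expand and collect terms: 3t² + 31t + 65 = 0.
By the quadratic formula, t = (-31 ± √181) / 6, so t ≈ -2.9244 or t ≈ -7.4089.
Neither value makes a denominator zero (t ≠ -5, t ≠ -2), so both are valid.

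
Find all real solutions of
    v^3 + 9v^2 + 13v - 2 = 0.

Possible rational roots are divisors of -2. Testing v = -2 gives 0, so (v + 2) is a factor.
Divide: v^3 + 9v^2 + 13v - 2 = (v + 2)(v^2 + 7v - 1).
Apply the quadratic formula to v^2 + 7v - 1 = 0: v = (-7 +/- sqrt(53))/2, i.e. v ~= 0.1401 or v ~= -7.1401.

v = -7.1401 or v = -2 or v = 0.1401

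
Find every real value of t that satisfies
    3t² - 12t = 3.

Rearrange to standard form: 3t² - 12t - 3 = 0.
Discriminant: (-12)² − 4·3·(-3) = 180.
Quadratic formula: t = (12 ± √180) / 6.
So t = 2 + √(5) ≈ 4.2361 or t = 2 - √(5) ≈ -0.2361.

t = -0.2361 or t = 4.2361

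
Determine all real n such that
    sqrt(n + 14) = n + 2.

Square both sides: n + 14 = (n + 2)^2.
Expand and rearrange: n^2 + 3n - 10 = 0.
Solving gives n = 2 or n = -5.
Check each candidate in the original equation:
  n = 2: sqrt(16) = 4, while n + 2 = 4 — valid.
  n = -5: sqrt(9) = 3, while n + 2 = -3 — extraneous.

n = 2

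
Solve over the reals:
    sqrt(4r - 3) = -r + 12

Square both sides: 4r - 3 = (-r + 12)^2.
Expand and rearrange: r^2 - 28r + 147 = 0.
Solving gives r = 21 or r = 7.
Check each candidate in the original equation:
  r = 21: sqrt(81) = 9, while -r + 12 = -9 — extraneous.
  r = 7: sqrt(25) = 5, while -r + 12 = 5 — valid.

r = 7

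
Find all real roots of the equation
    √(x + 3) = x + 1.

x = 1

Square both sides: x + 3 = (x + 1)².
Expand and rearrange: x² + x - 2 = 0.
Solving gives x = 1 or x = -2.
Check each candidate in the original equation:
  x = 1: √(4) = 2, while x + 1 = 2 — valid.
  x = -2: √(1) = 1, while x + 1 = -1 — extraneous.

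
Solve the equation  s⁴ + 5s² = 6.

Let u = s². The equation becomes u² + 5u - 6 = 0.
Factor: (u + 6)(u - 1) = 0, so u = -6 or u = 1.
s² = -6 < 0 has no real solution.
s² = 1 gives s = ±1.

s = -1 or s = 1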